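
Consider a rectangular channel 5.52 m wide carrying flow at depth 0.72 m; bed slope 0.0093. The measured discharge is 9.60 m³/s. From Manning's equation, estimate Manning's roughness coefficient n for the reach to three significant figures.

0.0275

A = b·y = 5.52 × 0.72 = 3.974 m²
P = b + 2y = 5.52 + 2×0.72 = 6.960 m
R = A/P = 3.974/6.960 = 0.5710 m
n = (1/Q)·A·R^(2/3)·S^(1/2) = (1/9.60) × 3.974 × 0.6883 × 0.09644 = 0.02748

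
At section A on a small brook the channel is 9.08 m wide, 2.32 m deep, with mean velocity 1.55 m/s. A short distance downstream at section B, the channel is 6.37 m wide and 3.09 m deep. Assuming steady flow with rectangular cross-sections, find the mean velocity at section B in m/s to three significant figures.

Q = A₁V₁ = (9.08×2.32) × 1.55 = 32.65 m³/s
A₂ = 6.37 × 3.09 = 19.68 m²
V₂ = Q/A₂ = 32.65/19.68 = 1.659 m/s

1.66 m/s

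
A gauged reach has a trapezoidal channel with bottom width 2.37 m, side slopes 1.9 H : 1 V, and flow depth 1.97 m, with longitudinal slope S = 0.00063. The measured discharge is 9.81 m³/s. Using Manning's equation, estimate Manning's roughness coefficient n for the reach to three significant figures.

0.0331

A = (b + z·y)·y = (2.37 + 1.9×1.97)×1.97 = 12.04 m²
P = b + 2y√(1+z²) = 2.37 + 2×1.97×√(1+1.9²) = 10.83 m
R = A/P = 12.04/10.83 = 1.112 m
n = (1/Q)·A·R^(2/3)·S^(1/2) = (1/9.81) × 12.04 × 1.073 × 0.02510 = 0.03307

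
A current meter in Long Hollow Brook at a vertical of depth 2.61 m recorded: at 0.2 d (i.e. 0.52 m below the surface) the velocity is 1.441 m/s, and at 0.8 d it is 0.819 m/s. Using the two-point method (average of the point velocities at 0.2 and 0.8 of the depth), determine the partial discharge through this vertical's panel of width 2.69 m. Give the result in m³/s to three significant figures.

v̄ = (1.441 + 0.819) / 2 = 1.130 m/s
q = v̄ × d × w = 1.130 × 2.61 × 2.69 = 7.934 m³/s

7.93 m³/s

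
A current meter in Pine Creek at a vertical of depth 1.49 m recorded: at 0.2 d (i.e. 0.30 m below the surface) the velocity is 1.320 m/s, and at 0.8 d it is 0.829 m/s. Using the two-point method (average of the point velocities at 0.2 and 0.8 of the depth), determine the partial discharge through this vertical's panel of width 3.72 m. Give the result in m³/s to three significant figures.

5.96 m³/s

v̄ = (1.320 + 0.829) / 2 = 1.075 m/s
q = v̄ × d × w = 1.075 × 1.49 × 3.72 = 5.956 m³/s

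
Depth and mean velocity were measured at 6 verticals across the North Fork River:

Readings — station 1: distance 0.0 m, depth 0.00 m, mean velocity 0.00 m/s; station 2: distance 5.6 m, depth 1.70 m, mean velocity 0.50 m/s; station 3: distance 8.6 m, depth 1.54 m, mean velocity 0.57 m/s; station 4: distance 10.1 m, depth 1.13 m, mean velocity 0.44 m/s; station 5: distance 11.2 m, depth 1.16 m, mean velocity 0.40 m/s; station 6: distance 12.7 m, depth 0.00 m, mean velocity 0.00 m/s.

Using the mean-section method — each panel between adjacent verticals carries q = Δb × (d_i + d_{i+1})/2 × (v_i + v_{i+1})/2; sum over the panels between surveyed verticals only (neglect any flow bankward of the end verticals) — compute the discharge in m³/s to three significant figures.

5.50 m³/s

Panel 1-2: Δb = 5.6 m, d̄ = (0.00+1.70)/2 = 0.85, v̄ = (0.00+0.50)/2 = 0.25 → q = 5.6×0.85×0.25 = 1.190 m³/s
Panel 2-3: Δb = 3 m, d̄ = (1.70+1.54)/2 = 1.62, v̄ = (0.50+0.57)/2 = 0.535 → q = 3×1.62×0.535 = 2.600 m³/s
Panel 3-4: Δb = 1.5 m, d̄ = (1.54+1.13)/2 = 1.335, v̄ = (0.57+0.44)/2 = 0.505 → q = 1.5×1.335×0.505 = 1.011 m³/s
Panel 4-5: Δb = 1.1 m, d̄ = (1.13+1.16)/2 = 1.145, v̄ = (0.44+0.40)/2 = 0.42 → q = 1.1×1.145×0.42 = 0.5290 m³/s
Panel 5-6: Δb = 1.5 m, d̄ = (1.16+0.00)/2 = 0.58, v̄ = (0.40+0.00)/2 = 0.2 → q = 1.5×0.58×0.2 = 0.1740 m³/s
Q = Σ q = 5.504 m³/s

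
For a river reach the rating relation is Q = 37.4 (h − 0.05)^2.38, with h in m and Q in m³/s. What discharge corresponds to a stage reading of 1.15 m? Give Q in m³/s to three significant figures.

46.9 m³/s

Q = 37.4 × (1.15 − 0.05)^2.38 = 37.4 × 1.1^2.38 = 46.92 m³/s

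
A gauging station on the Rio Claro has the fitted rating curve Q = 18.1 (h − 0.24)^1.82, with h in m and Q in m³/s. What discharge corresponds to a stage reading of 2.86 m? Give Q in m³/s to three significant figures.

Q = 18.1 × (2.86 − 0.24)^1.82 = 18.1 × 2.62^1.82 = 104.5 m³/s

104 m³/s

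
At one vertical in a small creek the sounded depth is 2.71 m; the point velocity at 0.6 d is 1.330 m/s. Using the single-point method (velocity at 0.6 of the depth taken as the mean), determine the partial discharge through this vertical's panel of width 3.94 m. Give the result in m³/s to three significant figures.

v̄ = v₀.₆ = 1.330 m/s
q = v̄ × d × w = 1.330 × 2.71 × 3.94 = 14.20 m³/s

14.2 m³/s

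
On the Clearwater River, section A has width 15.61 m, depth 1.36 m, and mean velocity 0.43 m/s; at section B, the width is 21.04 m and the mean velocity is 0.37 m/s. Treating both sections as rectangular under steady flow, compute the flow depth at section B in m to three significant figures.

1.17 m

Q = A₁V₁ = (15.61×1.36) × 0.43 = 9.129 m³/s
d₂ = Q/(b₂ V₂) = 9.129/(21.04×0.37) = 1.173 m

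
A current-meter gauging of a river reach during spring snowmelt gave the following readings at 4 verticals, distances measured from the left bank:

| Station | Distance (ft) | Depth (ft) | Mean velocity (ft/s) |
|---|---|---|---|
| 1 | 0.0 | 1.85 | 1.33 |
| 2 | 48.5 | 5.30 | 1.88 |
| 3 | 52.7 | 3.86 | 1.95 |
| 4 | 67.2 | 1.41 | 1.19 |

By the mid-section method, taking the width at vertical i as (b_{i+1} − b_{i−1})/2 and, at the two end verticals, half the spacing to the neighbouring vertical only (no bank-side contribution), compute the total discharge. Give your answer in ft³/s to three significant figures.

w_1 = (48.5 − 0.0)/2 = 24.25 ft; q_1 = 1.33 × 1.85 × 24.25 = 59.67 ft³/s
w_2 = (52.7 − 0.0)/2 = 26.35 ft; q_2 = 1.88 × 5.30 × 26.35 = 262.6 ft³/s
w_3 = (67.2 − 48.5)/2 = 9.35 ft; q_3 = 1.95 × 3.86 × 9.35 = 70.38 ft³/s
w_4 = (67.2 − 52.7)/2 = 7.25 ft; q_4 = 1.19 × 1.41 × 7.25 = 12.16 ft³/s
Q = Σ qᵢ = 404.8 ft³/s

405 ft³/s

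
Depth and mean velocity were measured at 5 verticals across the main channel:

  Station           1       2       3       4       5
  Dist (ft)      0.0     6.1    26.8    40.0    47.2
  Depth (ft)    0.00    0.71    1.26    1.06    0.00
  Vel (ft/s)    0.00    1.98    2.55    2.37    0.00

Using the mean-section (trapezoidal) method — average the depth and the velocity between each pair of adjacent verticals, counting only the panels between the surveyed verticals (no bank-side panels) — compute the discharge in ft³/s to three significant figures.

90.5 ft³/s

Panel 1-2: Δb = 6.1 ft, d̄ = (0.00+0.71)/2 = 0.355, v̄ = (0.00+1.98)/2 = 0.99 → q = 6.1×0.355×0.99 = 2.144 ft³/s
Panel 2-3: Δb = 20.7 ft, d̄ = (0.71+1.26)/2 = 0.985, v̄ = (1.98+2.55)/2 = 2.265 → q = 20.7×0.985×2.265 = 46.18 ft³/s
Panel 3-4: Δb = 13.2 ft, d̄ = (1.26+1.06)/2 = 1.16, v̄ = (2.55+2.37)/2 = 2.46 → q = 13.2×1.16×2.46 = 37.67 ft³/s
Panel 4-5: Δb = 7.2 ft, d̄ = (1.06+0.00)/2 = 0.53, v̄ = (2.37+0.00)/2 = 1.185 → q = 7.2×0.53×1.185 = 4.522 ft³/s
Q = Σ q = 90.52 ft³/s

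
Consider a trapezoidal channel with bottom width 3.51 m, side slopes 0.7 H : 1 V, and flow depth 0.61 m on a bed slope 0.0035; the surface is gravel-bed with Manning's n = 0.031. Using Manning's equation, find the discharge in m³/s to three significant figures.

2.81 m³/s

A = (b + z·y)·y = (3.51 + 0.7×0.61)×0.61 = 2.402 m²
P = b + 2y√(1+z²) = 3.51 + 2×0.61×√(1+0.7²) = 4.999 m
R = A/P = 2.402/4.999 = 0.4804 m
Q = (1/n)·A·R^(2/3)·S^(1/2) = (1/0.031) × 2.402 × 0.4804^(2/3) × 0.0035^(1/2) = 2.811 m³/s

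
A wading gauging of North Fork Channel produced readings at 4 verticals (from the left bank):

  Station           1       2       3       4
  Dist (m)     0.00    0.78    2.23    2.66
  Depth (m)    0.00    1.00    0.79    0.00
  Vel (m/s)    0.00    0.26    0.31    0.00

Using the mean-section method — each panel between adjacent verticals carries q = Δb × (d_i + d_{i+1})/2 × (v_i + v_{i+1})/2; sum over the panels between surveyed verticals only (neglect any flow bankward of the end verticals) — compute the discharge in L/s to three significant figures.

447 L/s

Panel 1-2: Δb = 0.78 m, d̄ = (0.00+1.00)/2 = 0.5, v̄ = (0.00+0.26)/2 = 0.13 → q = 0.78×0.5×0.13 = 0.05070 m³/s
Panel 2-3: Δb = 1.45 m, d̄ = (1.00+0.79)/2 = 0.895, v̄ = (0.26+0.31)/2 = 0.285 → q = 1.45×0.895×0.285 = 0.3699 m³/s
Panel 3-4: Δb = 0.43 m, d̄ = (0.79+0.00)/2 = 0.395, v̄ = (0.31+0.00)/2 = 0.155 → q = 0.43×0.395×0.155 = 0.02633 m³/s
Q = Σ q = 0.4469 m³/s
= 0.4469 × 1000 = 446.9 L/s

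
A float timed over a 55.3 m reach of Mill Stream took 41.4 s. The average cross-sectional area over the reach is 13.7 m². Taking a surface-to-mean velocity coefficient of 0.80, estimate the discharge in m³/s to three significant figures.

v_surface = L / t̄ = 55.3 / 41.4 = 1.336 m/s
v_mean = 0.80 × 1.336 = 1.069 m/s
Q = A × v_mean = 13.7 × 1.069 = 14.64 m³/s

14.6 m³/s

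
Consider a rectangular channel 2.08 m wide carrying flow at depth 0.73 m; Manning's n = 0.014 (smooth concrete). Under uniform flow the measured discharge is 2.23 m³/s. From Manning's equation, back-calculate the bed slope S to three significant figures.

0.00131

A = b·y = 2.08 × 0.73 = 1.518 m²
P = b + 2y = 2.08 + 2×0.73 = 3.540 m
R = A/P = 1.518/3.540 = 0.4289 m
S = (Q·n / (1·A·R^(2/3)))² = (2.23×0.014 / (1×1.518×0.5688))² = 0.001307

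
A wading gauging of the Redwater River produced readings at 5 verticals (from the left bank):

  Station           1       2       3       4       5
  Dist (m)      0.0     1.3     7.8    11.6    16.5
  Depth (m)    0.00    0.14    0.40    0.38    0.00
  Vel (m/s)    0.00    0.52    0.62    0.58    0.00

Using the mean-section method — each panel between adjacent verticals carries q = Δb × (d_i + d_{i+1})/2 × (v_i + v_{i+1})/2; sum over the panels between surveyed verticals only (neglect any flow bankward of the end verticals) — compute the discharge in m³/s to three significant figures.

2.18 m³/s

Panel 1-2: Δb = 1.3 m, d̄ = (0.00+0.14)/2 = 0.07, v̄ = (0.00+0.52)/2 = 0.26 → q = 1.3×0.07×0.26 = 0.02366 m³/s
Panel 2-3: Δb = 6.5 m, d̄ = (0.14+0.40)/2 = 0.27, v̄ = (0.52+0.62)/2 = 0.57 → q = 6.5×0.27×0.57 = 1.000 m³/s
Panel 3-4: Δb = 3.8 m, d̄ = (0.40+0.38)/2 = 0.39, v̄ = (0.62+0.58)/2 = 0.6 → q = 3.8×0.39×0.6 = 0.8892 m³/s
Panel 4-5: Δb = 4.9 m, d̄ = (0.38+0.00)/2 = 0.19, v̄ = (0.58+0.00)/2 = 0.29 → q = 4.9×0.19×0.29 = 0.2700 m³/s
Q = Σ q = 2.183 m³/s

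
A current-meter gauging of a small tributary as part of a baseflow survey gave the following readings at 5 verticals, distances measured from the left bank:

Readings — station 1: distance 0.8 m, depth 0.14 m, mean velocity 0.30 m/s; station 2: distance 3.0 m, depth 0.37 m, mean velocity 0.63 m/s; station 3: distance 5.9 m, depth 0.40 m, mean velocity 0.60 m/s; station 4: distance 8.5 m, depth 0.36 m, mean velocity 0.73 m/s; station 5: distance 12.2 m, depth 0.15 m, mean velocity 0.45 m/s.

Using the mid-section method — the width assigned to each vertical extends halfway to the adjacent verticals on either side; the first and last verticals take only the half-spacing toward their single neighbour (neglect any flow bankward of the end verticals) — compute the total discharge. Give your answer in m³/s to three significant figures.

2.25 m³/s

w_1 = (3.0 − 0.8)/2 = 1.1 m; q_1 = 0.30 × 0.14 × 1.1 = 0.04620 m³/s
w_2 = (5.9 − 0.8)/2 = 2.55 m; q_2 = 0.63 × 0.37 × 2.55 = 0.5944 m³/s
w_3 = (8.5 − 3.0)/2 = 2.75 m; q_3 = 0.60 × 0.40 × 2.75 = 0.6600 m³/s
w_4 = (12.2 − 5.9)/2 = 3.15 m; q_4 = 0.73 × 0.36 × 3.15 = 0.8278 m³/s
w_5 = (12.2 − 8.5)/2 = 1.85 m; q_5 = 0.45 × 0.15 × 1.85 = 0.1249 m³/s
Q = Σ qᵢ = 2.253 m³/s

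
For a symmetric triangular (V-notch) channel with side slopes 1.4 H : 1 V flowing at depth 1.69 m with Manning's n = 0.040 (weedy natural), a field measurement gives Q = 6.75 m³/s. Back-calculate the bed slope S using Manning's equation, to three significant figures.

0.00751

A = z·y² = 1.4×1.69² = 3.999 m²
P = 2y√(1+z²) = 2×1.69×√(1+1.4²) = 5.815 m
R = A/P = 3.999/5.815 = 0.6876 m
S = (Q·n / (1·A·R^(2/3)))² = (6.75×0.040 / (1×3.999×0.7790))² = 0.007513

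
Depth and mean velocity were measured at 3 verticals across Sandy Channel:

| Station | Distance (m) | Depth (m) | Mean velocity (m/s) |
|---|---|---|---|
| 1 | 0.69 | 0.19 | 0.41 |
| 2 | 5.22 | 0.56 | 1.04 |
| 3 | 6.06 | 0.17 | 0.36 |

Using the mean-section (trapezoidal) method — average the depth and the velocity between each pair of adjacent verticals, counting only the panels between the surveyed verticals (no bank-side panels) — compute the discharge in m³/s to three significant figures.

1.45 m³/s

Panel 1-2: Δb = 4.53 m, d̄ = (0.19+0.56)/2 = 0.375, v̄ = (0.41+1.04)/2 = 0.725 → q = 4.53×0.375×0.725 = 1.232 m³/s
Panel 2-3: Δb = 0.84 m, d̄ = (0.56+0.17)/2 = 0.365, v̄ = (1.04+0.36)/2 = 0.7 → q = 0.84×0.365×0.7 = 0.2146 m³/s
Q = Σ q = 1.446 m³/s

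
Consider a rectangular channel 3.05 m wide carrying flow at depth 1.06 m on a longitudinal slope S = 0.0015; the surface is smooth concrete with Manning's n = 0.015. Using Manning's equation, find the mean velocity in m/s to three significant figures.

1.89 m/s

A = b·y = 3.05 × 1.06 = 3.233 m²
P = b + 2y = 3.05 + 2×1.06 = 5.170 m
R = A/P = 3.233/5.170 = 0.6253 m
Q = (1/n)·A·R^(2/3)·S^(1/2) = (1/0.015) × 3.233 × 0.6253^(2/3) × 0.0015^(1/2) = 6.104 m³/s
V = Q/A = 6.104/3.233 = 1.888 m/s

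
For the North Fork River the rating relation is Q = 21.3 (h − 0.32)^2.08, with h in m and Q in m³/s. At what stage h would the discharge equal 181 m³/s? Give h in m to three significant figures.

h − h₀ = (Q/C)^(1/b) = (181/21.3)^(1/2.08) = 2.798 m
h = 0.32 + 2.798 = 3.118 m

3.12 m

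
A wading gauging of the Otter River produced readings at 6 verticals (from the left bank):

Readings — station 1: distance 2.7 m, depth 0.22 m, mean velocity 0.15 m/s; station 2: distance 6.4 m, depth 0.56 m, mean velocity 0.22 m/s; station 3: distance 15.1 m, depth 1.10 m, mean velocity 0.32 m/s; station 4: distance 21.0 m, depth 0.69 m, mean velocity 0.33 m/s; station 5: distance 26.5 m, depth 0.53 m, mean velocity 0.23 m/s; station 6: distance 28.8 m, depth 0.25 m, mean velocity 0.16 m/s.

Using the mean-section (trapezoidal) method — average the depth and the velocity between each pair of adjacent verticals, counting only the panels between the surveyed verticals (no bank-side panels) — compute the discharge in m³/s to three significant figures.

5.05 m³/s

Panel 1-2: Δb = 3.7 m, d̄ = (0.22+0.56)/2 = 0.39, v̄ = (0.15+0.22)/2 = 0.185 → q = 3.7×0.39×0.185 = 0.2670 m³/s
Panel 2-3: Δb = 8.7 m, d̄ = (0.56+1.10)/2 = 0.83, v̄ = (0.22+0.32)/2 = 0.27 → q = 8.7×0.83×0.27 = 1.950 m³/s
Panel 3-4: Δb = 5.9 m, d̄ = (1.10+0.69)/2 = 0.895, v̄ = (0.32+0.33)/2 = 0.325 → q = 5.9×0.895×0.325 = 1.716 m³/s
Panel 4-5: Δb = 5.5 m, d̄ = (0.69+0.53)/2 = 0.61, v̄ = (0.33+0.23)/2 = 0.28 → q = 5.5×0.61×0.28 = 0.9394 m³/s
Panel 5-6: Δb = 2.3 m, d̄ = (0.53+0.25)/2 = 0.39, v̄ = (0.23+0.16)/2 = 0.195 → q = 2.3×0.39×0.195 = 0.1749 m³/s
Q = Σ q = 5.047 m³/s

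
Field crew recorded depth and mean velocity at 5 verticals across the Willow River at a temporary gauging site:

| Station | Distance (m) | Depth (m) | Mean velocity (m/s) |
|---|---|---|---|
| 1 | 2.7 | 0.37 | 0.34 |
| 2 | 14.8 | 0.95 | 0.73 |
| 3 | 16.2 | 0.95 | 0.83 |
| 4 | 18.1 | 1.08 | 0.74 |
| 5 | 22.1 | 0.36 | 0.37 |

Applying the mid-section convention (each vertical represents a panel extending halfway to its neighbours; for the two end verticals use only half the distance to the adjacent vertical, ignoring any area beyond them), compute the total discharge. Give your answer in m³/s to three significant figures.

w_1 = (14.8 − 2.7)/2 = 6.05 m; q_1 = 0.34 × 0.37 × 6.05 = 0.7611 m³/s
w_2 = (16.2 − 2.7)/2 = 6.75 m; q_2 = 0.73 × 0.95 × 6.75 = 4.681 m³/s
w_3 = (18.1 − 14.8)/2 = 1.65 m; q_3 = 0.83 × 0.95 × 1.65 = 1.301 m³/s
w_4 = (22.1 − 16.2)/2 = 2.95 m; q_4 = 0.74 × 1.08 × 2.95 = 2.358 m³/s
w_5 = (22.1 − 18.1)/2 = 2 m; q_5 = 0.37 × 0.36 × 2 = 0.2664 m³/s
Q = Σ qᵢ = 9.367 m³/s

9.37 m³/s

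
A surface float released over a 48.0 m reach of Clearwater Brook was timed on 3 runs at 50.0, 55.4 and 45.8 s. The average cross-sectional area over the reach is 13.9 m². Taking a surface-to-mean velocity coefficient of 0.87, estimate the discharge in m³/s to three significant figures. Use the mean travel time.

11.5 m³/s

t̄ = (50.0 + 55.4 + 45.8) / 3 = 50.4 s
v_surface = L / t̄ = 48.0 / 50.4 = 0.9524 m/s
v_mean = 0.87 × 0.9524 = 0.8286 m/s
Q = A × v_mean = 13.9 × 0.8286 = 11.52 m³/s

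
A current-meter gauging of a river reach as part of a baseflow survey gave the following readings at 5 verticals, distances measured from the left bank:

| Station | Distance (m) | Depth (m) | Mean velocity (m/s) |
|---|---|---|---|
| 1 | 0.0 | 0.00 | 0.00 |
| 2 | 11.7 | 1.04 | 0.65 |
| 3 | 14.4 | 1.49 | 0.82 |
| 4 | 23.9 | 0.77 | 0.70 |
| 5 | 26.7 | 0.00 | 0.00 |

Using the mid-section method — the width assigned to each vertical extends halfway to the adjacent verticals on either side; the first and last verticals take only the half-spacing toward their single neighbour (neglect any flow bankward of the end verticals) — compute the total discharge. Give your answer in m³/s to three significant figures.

15.6 m³/s

w_2 = (14.4 − 0.0)/2 = 7.2 m; q_2 = 0.65 × 1.04 × 7.2 = 4.867 m³/s
w_3 = (23.9 − 11.7)/2 = 6.1 m; q_3 = 0.82 × 1.49 × 6.1 = 7.453 m³/s
w_4 = (26.7 − 14.4)/2 = 6.15 m; q_4 = 0.70 × 0.77 × 6.15 = 3.315 m³/s
Stations 1, 5 contribute zero (depth or velocity is 0).
Q = Σ qᵢ = 15.64 m³/s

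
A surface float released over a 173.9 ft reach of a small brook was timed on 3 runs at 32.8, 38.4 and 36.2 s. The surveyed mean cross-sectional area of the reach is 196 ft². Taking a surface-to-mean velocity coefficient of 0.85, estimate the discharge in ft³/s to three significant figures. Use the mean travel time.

t̄ = (32.8 + 38.4 + 36.2) / 3 = 35.8 s
v_surface = L / t̄ = 173.9 / 35.8 = 4.858 ft/s
v_mean = 0.85 × 4.858 = 4.129 ft/s
Q = A × v_mean = 196 × 4.129 = 809.3 ft³/s

809 ft³/s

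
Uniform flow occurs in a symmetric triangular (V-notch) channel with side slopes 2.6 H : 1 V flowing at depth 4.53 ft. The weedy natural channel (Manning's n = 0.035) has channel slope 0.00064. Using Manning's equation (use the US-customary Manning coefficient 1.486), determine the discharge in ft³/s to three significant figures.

A = z·y² = 2.6×4.53² = 53.35 ft²
P = 2y√(1+z²) = 2×4.53×√(1+2.6²) = 25.24 ft
R = A/P = 53.35/25.24 = 2.114 ft
Q = (1.486/n)·A·R^(2/3)·S^(1/2) = (1.486/0.035) × 53.35 × 2.114^(2/3) × 0.00064^(1/2) = 94.40 ft³/s

94.4 ft³/s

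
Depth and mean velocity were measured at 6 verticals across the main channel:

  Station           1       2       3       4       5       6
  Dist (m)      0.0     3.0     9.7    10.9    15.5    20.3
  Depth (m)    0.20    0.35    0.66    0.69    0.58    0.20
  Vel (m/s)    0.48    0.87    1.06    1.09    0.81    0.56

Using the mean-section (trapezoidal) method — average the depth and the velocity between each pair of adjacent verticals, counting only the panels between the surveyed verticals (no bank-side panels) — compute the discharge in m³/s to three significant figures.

Panel 1-2: Δb = 3 m, d̄ = (0.20+0.35)/2 = 0.275, v̄ = (0.48+0.87)/2 = 0.675 → q = 3×0.275×0.675 = 0.5569 m³/s
Panel 2-3: Δb = 6.7 m, d̄ = (0.35+0.66)/2 = 0.505, v̄ = (0.87+1.06)/2 = 0.965 → q = 6.7×0.505×0.965 = 3.265 m³/s
Panel 3-4: Δb = 1.2 m, d̄ = (0.66+0.69)/2 = 0.675, v̄ = (1.06+1.09)/2 = 1.075 → q = 1.2×0.675×1.075 = 0.8708 m³/s
Panel 4-5: Δb = 4.6 m, d̄ = (0.69+0.58)/2 = 0.635, v̄ = (1.09+0.81)/2 = 0.95 → q = 4.6×0.635×0.95 = 2.775 m³/s
Panel 5-6: Δb = 4.8 m, d̄ = (0.58+0.20)/2 = 0.39, v̄ = (0.81+0.56)/2 = 0.685 → q = 4.8×0.39×0.685 = 1.282 m³/s
Q = Σ q = 8.750 m³/s

8.75 m³/s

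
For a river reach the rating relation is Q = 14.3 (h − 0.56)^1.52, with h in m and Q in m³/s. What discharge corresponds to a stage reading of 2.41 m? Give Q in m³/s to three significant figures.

36.4 m³/s

Q = 14.3 × (2.41 − 0.56)^1.52 = 14.3 × 1.85^1.52 = 36.43 m³/s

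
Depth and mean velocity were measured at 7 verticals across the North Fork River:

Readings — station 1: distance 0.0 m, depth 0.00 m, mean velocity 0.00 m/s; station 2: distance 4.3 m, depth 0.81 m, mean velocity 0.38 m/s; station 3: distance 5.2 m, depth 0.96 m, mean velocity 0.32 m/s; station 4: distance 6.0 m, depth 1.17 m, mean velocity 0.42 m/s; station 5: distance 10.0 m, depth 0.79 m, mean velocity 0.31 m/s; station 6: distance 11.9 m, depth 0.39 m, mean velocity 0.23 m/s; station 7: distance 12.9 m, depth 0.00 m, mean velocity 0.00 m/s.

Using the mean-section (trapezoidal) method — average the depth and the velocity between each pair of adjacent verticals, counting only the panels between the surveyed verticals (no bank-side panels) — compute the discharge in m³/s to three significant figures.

Panel 1-2: Δb = 4.3 m, d̄ = (0.00+0.81)/2 = 0.405, v̄ = (0.00+0.38)/2 = 0.19 → q = 4.3×0.405×0.19 = 0.3309 m³/s
Panel 2-3: Δb = 0.9 m, d̄ = (0.81+0.96)/2 = 0.885, v̄ = (0.38+0.32)/2 = 0.35 → q = 0.9×0.885×0.35 = 0.2788 m³/s
Panel 3-4: Δb = 0.8 m, d̄ = (0.96+1.17)/2 = 1.065, v̄ = (0.32+0.42)/2 = 0.37 → q = 0.8×1.065×0.37 = 0.3152 m³/s
Panel 4-5: Δb = 4 m, d̄ = (1.17+0.79)/2 = 0.98, v̄ = (0.42+0.31)/2 = 0.365 → q = 4×0.98×0.365 = 1.431 m³/s
Panel 5-6: Δb = 1.9 m, d̄ = (0.79+0.39)/2 = 0.59, v̄ = (0.31+0.23)/2 = 0.27 → q = 1.9×0.59×0.27 = 0.3027 m³/s
Panel 6-7: Δb = 1 m, d̄ = (0.39+0.00)/2 = 0.195, v̄ = (0.23+0.00)/2 = 0.115 → q = 1×0.195×0.115 = 0.02243 m³/s
Q = Σ q = 2.681 m³/s

2.68 m³/s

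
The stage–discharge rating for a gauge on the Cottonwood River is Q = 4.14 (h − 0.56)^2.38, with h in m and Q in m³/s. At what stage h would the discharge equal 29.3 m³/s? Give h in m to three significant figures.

h − h₀ = (Q/C)^(1/b) = (29.3/4.14)^(1/2.38) = 2.276 m
h = 0.56 + 2.276 = 2.836 m

2.84 m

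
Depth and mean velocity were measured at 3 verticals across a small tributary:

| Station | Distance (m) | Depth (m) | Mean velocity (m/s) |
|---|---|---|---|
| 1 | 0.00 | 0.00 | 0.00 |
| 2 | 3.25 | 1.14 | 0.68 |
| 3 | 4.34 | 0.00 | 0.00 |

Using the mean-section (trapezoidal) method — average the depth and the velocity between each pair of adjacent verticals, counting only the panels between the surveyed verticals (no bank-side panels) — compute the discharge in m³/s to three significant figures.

0.841 m³/s

Panel 1-2: Δb = 3.25 m, d̄ = (0.00+1.14)/2 = 0.57, v̄ = (0.00+0.68)/2 = 0.34 → q = 3.25×0.57×0.34 = 0.6299 m³/s
Panel 2-3: Δb = 1.09 m, d̄ = (1.14+0.00)/2 = 0.57, v̄ = (0.68+0.00)/2 = 0.34 → q = 1.09×0.57×0.34 = 0.2112 m³/s
Q = Σ q = 0.8411 m³/s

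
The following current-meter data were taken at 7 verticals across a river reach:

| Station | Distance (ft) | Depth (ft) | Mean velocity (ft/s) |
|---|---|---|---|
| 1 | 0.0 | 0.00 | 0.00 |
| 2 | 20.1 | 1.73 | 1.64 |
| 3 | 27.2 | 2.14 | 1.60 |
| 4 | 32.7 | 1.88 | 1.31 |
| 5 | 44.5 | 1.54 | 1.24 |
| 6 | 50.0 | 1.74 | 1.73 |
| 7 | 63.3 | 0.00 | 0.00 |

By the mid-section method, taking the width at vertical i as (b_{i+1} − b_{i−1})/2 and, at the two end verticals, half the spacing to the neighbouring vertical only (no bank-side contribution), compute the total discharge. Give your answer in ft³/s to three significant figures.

126 ft³/s

w_2 = (27.2 − 0.0)/2 = 13.6 ft; q_2 = 1.64 × 1.73 × 13.6 = 38.59 ft³/s
w_3 = (32.7 − 20.1)/2 = 6.3 ft; q_3 = 1.60 × 2.14 × 6.3 = 21.57 ft³/s
w_4 = (44.5 − 27.2)/2 = 8.65 ft; q_4 = 1.31 × 1.88 × 8.65 = 21.30 ft³/s
w_5 = (50.0 − 32.7)/2 = 8.65 ft; q_5 = 1.24 × 1.54 × 8.65 = 16.52 ft³/s
w_6 = (63.3 − 44.5)/2 = 9.4 ft; q_6 = 1.73 × 1.74 × 9.4 = 28.30 ft³/s
Stations 1, 7 contribute zero (depth or velocity is 0).
Q = Σ qᵢ = 126.3 ft³/s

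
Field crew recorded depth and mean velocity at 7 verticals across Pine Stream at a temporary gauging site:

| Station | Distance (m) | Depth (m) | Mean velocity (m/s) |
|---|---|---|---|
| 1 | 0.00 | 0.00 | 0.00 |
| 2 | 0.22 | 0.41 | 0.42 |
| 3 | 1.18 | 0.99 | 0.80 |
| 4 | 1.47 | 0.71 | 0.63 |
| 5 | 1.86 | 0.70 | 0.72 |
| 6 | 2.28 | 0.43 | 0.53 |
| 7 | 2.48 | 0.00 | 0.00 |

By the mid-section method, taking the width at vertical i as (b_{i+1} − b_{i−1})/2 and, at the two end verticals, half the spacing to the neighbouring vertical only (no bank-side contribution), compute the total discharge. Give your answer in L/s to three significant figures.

1020 L/s

w_2 = (1.18 − 0.00)/2 = 0.59 m; q_2 = 0.42 × 0.41 × 0.59 = 0.1016 m³/s
w_3 = (1.47 − 0.22)/2 = 0.625 m; q_3 = 0.80 × 0.99 × 0.625 = 0.4950 m³/s
w_4 = (1.86 − 1.18)/2 = 0.34 m; q_4 = 0.63 × 0.71 × 0.34 = 0.1521 m³/s
w_5 = (2.28 − 1.47)/2 = 0.405 m; q_5 = 0.72 × 0.70 × 0.405 = 0.2041 m³/s
w_6 = (2.48 − 1.86)/2 = 0.31 m; q_6 = 0.53 × 0.43 × 0.31 = 0.07065 m³/s
Stations 1, 7 contribute zero (depth or velocity is 0).
Q = Σ qᵢ = 1.023 m³/s
= 1.023 × 1000 = 1023 L/s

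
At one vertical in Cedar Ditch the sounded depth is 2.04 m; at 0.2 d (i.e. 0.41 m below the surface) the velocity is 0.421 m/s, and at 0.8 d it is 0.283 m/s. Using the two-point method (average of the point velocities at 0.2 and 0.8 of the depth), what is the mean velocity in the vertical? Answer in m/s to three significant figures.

v̄ = (0.421 + 0.283) / 2 = 0.3520 m/s

0.352 m/s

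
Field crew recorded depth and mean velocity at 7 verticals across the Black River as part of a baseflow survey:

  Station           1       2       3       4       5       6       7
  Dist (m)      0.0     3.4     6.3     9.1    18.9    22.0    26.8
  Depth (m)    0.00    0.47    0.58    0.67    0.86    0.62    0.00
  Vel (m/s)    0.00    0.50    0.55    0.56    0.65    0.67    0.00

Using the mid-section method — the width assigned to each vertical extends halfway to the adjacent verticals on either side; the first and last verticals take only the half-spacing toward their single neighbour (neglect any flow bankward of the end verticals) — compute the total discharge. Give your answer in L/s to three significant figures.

w_2 = (6.3 − 0.0)/2 = 3.15 m; q_2 = 0.50 × 0.47 × 3.15 = 0.7403 m³/s
w_3 = (9.1 − 3.4)/2 = 2.85 m; q_3 = 0.55 × 0.58 × 2.85 = 0.9092 m³/s
w_4 = (18.9 − 6.3)/2 = 6.3 m; q_4 = 0.56 × 0.67 × 6.3 = 2.364 m³/s
w_5 = (22.0 − 9.1)/2 = 6.45 m; q_5 = 0.65 × 0.86 × 6.45 = 3.606 m³/s
w_6 = (26.8 − 18.9)/2 = 3.95 m; q_6 = 0.67 × 0.62 × 3.95 = 1.641 m³/s
Stations 1, 7 contribute zero (depth or velocity is 0).
Q = Σ qᵢ = 9.260 m³/s
= 9.260 × 1000 = 9260 L/s

9260 L/s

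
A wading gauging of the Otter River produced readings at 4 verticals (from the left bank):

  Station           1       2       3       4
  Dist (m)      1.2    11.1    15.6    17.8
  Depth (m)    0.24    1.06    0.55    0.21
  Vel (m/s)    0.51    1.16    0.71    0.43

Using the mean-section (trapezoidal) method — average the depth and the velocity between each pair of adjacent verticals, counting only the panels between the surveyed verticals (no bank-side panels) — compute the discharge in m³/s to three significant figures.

9.24 m³/s

Panel 1-2: Δb = 9.9 m, d̄ = (0.24+1.06)/2 = 0.65, v̄ = (0.51+1.16)/2 = 0.835 → q = 9.9×0.65×0.835 = 5.373 m³/s
Panel 2-3: Δb = 4.5 m, d̄ = (1.06+0.55)/2 = 0.805, v̄ = (1.16+0.71)/2 = 0.935 → q = 4.5×0.805×0.935 = 3.387 m³/s
Panel 3-4: Δb = 2.2 m, d̄ = (0.55+0.21)/2 = 0.38, v̄ = (0.71+0.43)/2 = 0.57 → q = 2.2×0.38×0.57 = 0.4765 m³/s
Q = Σ q = 9.237 m³/s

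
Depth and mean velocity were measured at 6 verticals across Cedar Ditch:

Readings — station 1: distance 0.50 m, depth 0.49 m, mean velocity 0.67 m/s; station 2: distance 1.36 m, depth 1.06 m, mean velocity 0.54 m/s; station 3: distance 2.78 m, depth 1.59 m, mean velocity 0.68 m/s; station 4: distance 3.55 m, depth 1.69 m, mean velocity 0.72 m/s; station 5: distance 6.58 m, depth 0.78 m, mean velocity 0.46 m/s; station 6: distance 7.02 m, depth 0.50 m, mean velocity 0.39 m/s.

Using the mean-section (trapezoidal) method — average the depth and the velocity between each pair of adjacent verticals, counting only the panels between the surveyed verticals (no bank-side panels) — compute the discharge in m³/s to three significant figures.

4.76 m³/s

Panel 1-2: Δb = 0.86 m, d̄ = (0.49+1.06)/2 = 0.775, v̄ = (0.67+0.54)/2 = 0.605 → q = 0.86×0.775×0.605 = 0.4032 m³/s
Panel 2-3: Δb = 1.42 m, d̄ = (1.06+1.59)/2 = 1.325, v̄ = (0.54+0.68)/2 = 0.61 → q = 1.42×1.325×0.61 = 1.148 m³/s
Panel 3-4: Δb = 0.77 m, d̄ = (1.59+1.69)/2 = 1.64, v̄ = (0.68+0.72)/2 = 0.7 → q = 0.77×1.64×0.7 = 0.8840 m³/s
Panel 4-5: Δb = 3.03 m, d̄ = (1.69+0.78)/2 = 1.235, v̄ = (0.72+0.46)/2 = 0.59 → q = 3.03×1.235×0.59 = 2.208 m³/s
Panel 5-6: Δb = 0.44 m, d̄ = (0.78+0.50)/2 = 0.64, v̄ = (0.46+0.39)/2 = 0.425 → q = 0.44×0.64×0.425 = 0.1197 m³/s
Q = Σ q = 4.762 m³/s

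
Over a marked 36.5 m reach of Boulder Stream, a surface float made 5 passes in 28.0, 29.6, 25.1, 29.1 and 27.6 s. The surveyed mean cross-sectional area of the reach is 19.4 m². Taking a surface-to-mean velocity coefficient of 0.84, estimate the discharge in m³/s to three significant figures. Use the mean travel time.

t̄ = (28.0 + 29.6 + 25.1 + 29.1 + 27.6) / 5 = 27.88 s
v_surface = L / t̄ = 36.5 / 27.88 = 1.309 m/s
v_mean = 0.84 × 1.309 = 1.100 m/s
Q = A × v_mean = 19.4 × 1.100 = 21.33 m³/s

21.3 m³/s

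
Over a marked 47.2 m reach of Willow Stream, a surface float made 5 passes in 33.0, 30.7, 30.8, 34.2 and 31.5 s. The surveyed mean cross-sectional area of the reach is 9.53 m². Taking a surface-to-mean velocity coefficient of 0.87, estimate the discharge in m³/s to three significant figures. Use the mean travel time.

t̄ = (33.0 + 30.7 + 30.8 + 34.2 + 31.5) / 5 = 32.04 s
v_surface = L / t̄ = 47.2 / 32.04 = 1.473 m/s
v_mean = 0.87 × 1.473 = 1.282 m/s
Q = A × v_mean = 9.53 × 1.282 = 12.21 m³/s

12.2 m³/s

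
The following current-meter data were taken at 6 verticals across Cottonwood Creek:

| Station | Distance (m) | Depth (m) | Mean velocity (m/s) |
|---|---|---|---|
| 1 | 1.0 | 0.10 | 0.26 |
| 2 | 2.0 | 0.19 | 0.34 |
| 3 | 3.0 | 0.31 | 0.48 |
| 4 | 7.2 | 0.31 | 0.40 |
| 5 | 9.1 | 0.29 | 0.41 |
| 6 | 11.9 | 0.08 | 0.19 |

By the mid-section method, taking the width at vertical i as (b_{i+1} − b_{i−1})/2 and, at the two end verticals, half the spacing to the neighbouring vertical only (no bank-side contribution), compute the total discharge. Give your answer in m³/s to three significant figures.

1.14 m³/s

w_1 = (2.0 − 1.0)/2 = 0.5 m; q_1 = 0.26 × 0.10 × 0.5 = 0.01300 m³/s
w_2 = (3.0 − 1.0)/2 = 1 m; q_2 = 0.34 × 0.19 × 1 = 0.06460 m³/s
w_3 = (7.2 − 2.0)/2 = 2.6 m; q_3 = 0.48 × 0.31 × 2.6 = 0.3869 m³/s
w_4 = (9.1 − 3.0)/2 = 3.05 m; q_4 = 0.40 × 0.31 × 3.05 = 0.3782 m³/s
w_5 = (11.9 − 7.2)/2 = 2.35 m; q_5 = 0.41 × 0.29 × 2.35 = 0.2794 m³/s
w_6 = (11.9 − 9.1)/2 = 1.4 m; q_6 = 0.19 × 0.08 × 1.4 = 0.02128 m³/s
Q = Σ qᵢ = 1.143 m³/s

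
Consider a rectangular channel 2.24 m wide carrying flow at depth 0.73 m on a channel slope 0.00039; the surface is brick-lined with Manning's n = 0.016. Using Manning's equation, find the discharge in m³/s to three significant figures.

A = b·y = 2.24 × 0.73 = 1.635 m²
P = b + 2y = 2.24 + 2×0.73 = 3.700 m
R = A/P = 1.635/3.700 = 0.4419 m
Q = (1/n)·A·R^(2/3)·S^(1/2) = (1/0.016) × 1.635 × 0.4419^(2/3) × 0.00039^(1/2) = 1.171 m³/s

1.17 m³/s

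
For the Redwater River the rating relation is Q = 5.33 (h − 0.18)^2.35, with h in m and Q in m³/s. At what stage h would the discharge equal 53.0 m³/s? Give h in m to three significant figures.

h − h₀ = (Q/C)^(1/b) = (53.0/5.33)^(1/2.35) = 2.658 m
h = 0.18 + 2.658 = 2.838 m

2.84 m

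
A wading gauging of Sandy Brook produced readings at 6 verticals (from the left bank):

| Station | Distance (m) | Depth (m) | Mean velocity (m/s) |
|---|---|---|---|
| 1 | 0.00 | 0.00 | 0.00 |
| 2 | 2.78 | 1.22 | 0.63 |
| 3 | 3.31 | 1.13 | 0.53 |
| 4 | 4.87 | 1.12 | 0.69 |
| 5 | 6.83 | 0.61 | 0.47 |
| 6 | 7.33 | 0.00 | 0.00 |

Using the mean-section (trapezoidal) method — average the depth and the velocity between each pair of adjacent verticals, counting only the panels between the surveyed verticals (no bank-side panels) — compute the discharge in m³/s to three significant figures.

Panel 1-2: Δb = 2.78 m, d̄ = (0.00+1.22)/2 = 0.61, v̄ = (0.00+0.63)/2 = 0.315 → q = 2.78×0.61×0.315 = 0.5342 m³/s
Panel 2-3: Δb = 0.53 m, d̄ = (1.22+1.13)/2 = 1.175, v̄ = (0.63+0.53)/2 = 0.58 → q = 0.53×1.175×0.58 = 0.3612 m³/s
Panel 3-4: Δb = 1.56 m, d̄ = (1.13+1.12)/2 = 1.125, v̄ = (0.53+0.69)/2 = 0.61 → q = 1.56×1.125×0.61 = 1.071 m³/s
Panel 4-5: Δb = 1.96 m, d̄ = (1.12+0.61)/2 = 0.865, v̄ = (0.69+0.47)/2 = 0.58 → q = 1.96×0.865×0.58 = 0.9833 m³/s
Panel 5-6: Δb = 0.5 m, d̄ = (0.61+0.00)/2 = 0.305, v̄ = (0.47+0.00)/2 = 0.235 → q = 0.5×0.305×0.235 = 0.03584 m³/s
Q = Σ q = 2.985 m³/s

2.99 m³/s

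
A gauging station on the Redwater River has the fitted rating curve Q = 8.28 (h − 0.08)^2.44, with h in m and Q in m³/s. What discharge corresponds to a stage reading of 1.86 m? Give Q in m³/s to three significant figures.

33.8 m³/s

Q = 8.28 × (1.86 − 0.08)^2.44 = 8.28 × 1.78^2.44 = 33.81 m³/s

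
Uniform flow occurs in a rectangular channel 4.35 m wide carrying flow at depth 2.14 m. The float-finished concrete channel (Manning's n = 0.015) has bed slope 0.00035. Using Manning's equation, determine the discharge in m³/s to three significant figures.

12.2 m³/s

A = b·y = 4.35 × 2.14 = 9.309 m²
P = b + 2y = 4.35 + 2×2.14 = 8.630 m
R = A/P = 9.309/8.630 = 1.079 m
Q = (1/n)·A·R^(2/3)·S^(1/2) = (1/0.015) × 9.309 × 1.079^(2/3) × 0.00035^(1/2) = 12.21 m³/s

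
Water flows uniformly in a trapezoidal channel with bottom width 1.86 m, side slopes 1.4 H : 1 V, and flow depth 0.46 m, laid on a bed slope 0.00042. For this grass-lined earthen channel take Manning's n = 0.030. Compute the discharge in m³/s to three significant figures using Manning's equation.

0.379 m³/s

A = (b + z·y)·y = (1.86 + 1.4×0.46)×0.46 = 1.152 m²
P = b + 2y√(1+z²) = 1.86 + 2×0.46×√(1+1.4²) = 3.443 m
R = A/P = 1.152/3.443 = 0.3346 m
Q = (1/n)·A·R^(2/3)·S^(1/2) = (1/0.030) × 1.152 × 0.3346^(2/3) × 0.00042^(1/2) = 0.3792 m³/s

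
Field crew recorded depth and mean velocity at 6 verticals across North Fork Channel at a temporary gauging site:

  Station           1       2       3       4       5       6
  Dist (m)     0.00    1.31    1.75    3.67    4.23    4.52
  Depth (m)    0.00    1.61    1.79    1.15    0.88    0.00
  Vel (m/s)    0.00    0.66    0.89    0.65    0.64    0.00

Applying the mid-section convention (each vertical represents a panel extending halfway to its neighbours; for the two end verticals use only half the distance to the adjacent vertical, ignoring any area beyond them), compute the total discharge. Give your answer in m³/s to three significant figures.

w_2 = (1.75 − 0.00)/2 = 0.875 m; q_2 = 0.66 × 1.61 × 0.875 = 0.9298 m³/s
w_3 = (3.67 − 1.31)/2 = 1.18 m; q_3 = 0.89 × 1.79 × 1.18 = 1.880 m³/s
w_4 = (4.23 − 1.75)/2 = 1.24 m; q_4 = 0.65 × 1.15 × 1.24 = 0.9269 m³/s
w_5 = (4.52 − 3.67)/2 = 0.425 m; q_5 = 0.64 × 0.88 × 0.425 = 0.2394 m³/s
Stations 1, 6 contribute zero (depth or velocity is 0).
Q = Σ qᵢ = 3.976 m³/s

3.98 m³/s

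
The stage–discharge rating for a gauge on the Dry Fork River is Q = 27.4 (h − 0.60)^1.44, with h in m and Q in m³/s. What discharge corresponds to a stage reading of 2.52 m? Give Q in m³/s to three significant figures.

70.1 m³/s

Q = 27.4 × (2.52 − 0.60)^1.44 = 27.4 × 1.92^1.44 = 70.10 m³/s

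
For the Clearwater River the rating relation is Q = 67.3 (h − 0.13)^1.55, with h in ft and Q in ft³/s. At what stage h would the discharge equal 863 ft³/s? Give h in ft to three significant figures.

h − h₀ = (Q/C)^(1/b) = (863/67.3)^(1/1.55) = 5.186 ft
h = 0.13 + 5.186 = 5.316 ft

5.32 ft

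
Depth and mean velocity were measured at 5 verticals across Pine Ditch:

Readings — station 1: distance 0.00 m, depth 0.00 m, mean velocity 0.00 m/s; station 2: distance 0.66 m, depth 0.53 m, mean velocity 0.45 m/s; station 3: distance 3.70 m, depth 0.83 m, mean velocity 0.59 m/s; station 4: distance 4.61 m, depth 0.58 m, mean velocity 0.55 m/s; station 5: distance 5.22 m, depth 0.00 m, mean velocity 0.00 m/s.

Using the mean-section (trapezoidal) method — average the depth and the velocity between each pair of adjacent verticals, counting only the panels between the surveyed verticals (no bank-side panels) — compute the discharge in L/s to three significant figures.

1530 L/s

Panel 1-2: Δb = 0.66 m, d̄ = (0.00+0.53)/2 = 0.265, v̄ = (0.00+0.45)/2 = 0.225 → q = 0.66×0.265×0.225 = 0.03935 m³/s
Panel 2-3: Δb = 3.04 m, d̄ = (0.53+0.83)/2 = 0.68, v̄ = (0.45+0.59)/2 = 0.52 → q = 3.04×0.68×0.52 = 1.075 m³/s
Panel 3-4: Δb = 0.91 m, d̄ = (0.83+0.58)/2 = 0.705, v̄ = (0.59+0.55)/2 = 0.57 → q = 0.91×0.705×0.57 = 0.3657 m³/s
Panel 4-5: Δb = 0.61 m, d̄ = (0.58+0.00)/2 = 0.29, v̄ = (0.55+0.00)/2 = 0.275 → q = 0.61×0.29×0.275 = 0.04865 m³/s
Q = Σ q = 1.529 m³/s
= 1.529 × 1000 = 1529 L/s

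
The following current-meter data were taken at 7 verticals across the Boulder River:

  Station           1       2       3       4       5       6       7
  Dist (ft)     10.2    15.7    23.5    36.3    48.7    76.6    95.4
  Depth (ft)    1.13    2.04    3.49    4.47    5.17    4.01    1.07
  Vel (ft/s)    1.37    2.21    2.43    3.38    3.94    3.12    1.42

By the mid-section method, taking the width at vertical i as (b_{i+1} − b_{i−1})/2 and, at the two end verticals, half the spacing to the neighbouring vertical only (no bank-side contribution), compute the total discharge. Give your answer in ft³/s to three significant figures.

1030 ft³/s

w_1 = (15.7 − 10.2)/2 = 2.75 ft; q_1 = 1.37 × 1.13 × 2.75 = 4.257 ft³/s
w_2 = (23.5 − 10.2)/2 = 6.65 ft; q_2 = 2.21 × 2.04 × 6.65 = 29.98 ft³/s
w_3 = (36.3 − 15.7)/2 = 10.3 ft; q_3 = 2.43 × 3.49 × 10.3 = 87.35 ft³/s
w_4 = (48.7 − 23.5)/2 = 12.6 ft; q_4 = 3.38 × 4.47 × 12.6 = 190.4 ft³/s
w_5 = (76.6 − 36.3)/2 = 20.15 ft; q_5 = 3.94 × 5.17 × 20.15 = 410.5 ft³/s
w_6 = (95.4 − 48.7)/2 = 23.35 ft; q_6 = 3.12 × 4.01 × 23.35 = 292.1 ft³/s
w_7 = (95.4 − 76.6)/2 = 9.4 ft; q_7 = 1.42 × 1.07 × 9.4 = 14.28 ft³/s
Q = Σ qᵢ = 1029 ft³/s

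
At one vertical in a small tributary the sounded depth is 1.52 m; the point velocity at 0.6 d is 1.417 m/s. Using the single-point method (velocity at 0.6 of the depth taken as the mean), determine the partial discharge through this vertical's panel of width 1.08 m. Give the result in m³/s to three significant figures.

v̄ = v₀.₆ = 1.417 m/s
q = v̄ × d × w = 1.417 × 1.52 × 1.08 = 2.326 m³/s

2.33 m³/s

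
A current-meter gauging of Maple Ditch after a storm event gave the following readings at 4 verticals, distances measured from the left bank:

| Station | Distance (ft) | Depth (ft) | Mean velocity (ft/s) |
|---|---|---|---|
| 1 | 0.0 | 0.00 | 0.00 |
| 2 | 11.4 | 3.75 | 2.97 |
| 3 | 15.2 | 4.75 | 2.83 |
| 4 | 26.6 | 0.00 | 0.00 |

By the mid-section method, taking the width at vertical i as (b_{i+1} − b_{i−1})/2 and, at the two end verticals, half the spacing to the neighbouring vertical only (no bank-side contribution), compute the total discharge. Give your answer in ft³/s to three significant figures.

w_2 = (15.2 − 0.0)/2 = 7.6 ft; q_2 = 2.97 × 3.75 × 7.6 = 84.65 ft³/s
w_3 = (26.6 − 11.4)/2 = 7.6 ft; q_3 = 2.83 × 4.75 × 7.6 = 102.2 ft³/s
Stations 1, 4 contribute zero (depth or velocity is 0).
Q = Σ qᵢ = 186.8 ft³/s

187 ft³/s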